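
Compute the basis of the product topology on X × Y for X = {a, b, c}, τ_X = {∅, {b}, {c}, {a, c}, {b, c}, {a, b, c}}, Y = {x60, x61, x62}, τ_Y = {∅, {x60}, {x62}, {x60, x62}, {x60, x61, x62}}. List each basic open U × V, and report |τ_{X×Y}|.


Basis B = {∅ × ∅, {b} × {x60}, {b} × {x62}, {c} × {x60}, {c} × {x62}, {a, c} × {x60}, {a, c} × {x62}, {b} × {x60, x62}, {b, c} × {x60}, {b, c} × {x62}, {c} × {x60, x62}, {a, b, c} × {x60}, {a, b, c} × {x62}, {b} × {x60, x61, x62}, {c} × {x60, x61, x62}, {a, c} × {x60, x62}, {b, c} × {x60, x62}, {a, c} × {x60, x61, x62}, {a, b, c} × {x60, x62}, {b, c} × {x60, x61, x62}, {a, b, c} × {x60, x61, x62}}; |τ_{X×Y}| = 70.

Enumerate products U × V with U ∈ τ_X, V ∈ τ_Y (deduplicated):
  ∅ × ∅ = {} (∅)
  {b} × {x60} = {(b,x60)}
  {b} × {x62} = {(b,x62)}
  {c} × {x60} = {(c,x60)}
  {c} × {x62} = {(c,x62)}
  {a, c} × {x60} = {(a,x60), (c,x60)}
  {a, c} × {x62} = {(a,x62), (c,x62)}
  {b} × {x60, x62} = {(b,x60), (b,x62)}
  {b, c} × {x60} = {(b,x60), (c,x60)}
  {b, c} × {x62} = {(b,x62), (c,x62)}
  {c} × {x60, x62} = {(c,x60), (c,x62)}
  {a, b, c} × {x60} = {(a,x60), (b,x60), (c,x60)}
  {a, b, c} × {x62} = {(a,x62), (b,x62), (c,x62)}
  {b} × {x60, x61, x62} = {(b,x60), (b,x61), (b,x62)}
  {c} × {x60, x61, x62} = {(c,x60), (c,x61), (c,x62)}
  {a, c} × {x60, x62} = {(a,x60), (a,x62), (c,x60), (c,x62)}
  {b, c} × {x60, x62} = {(b,x60), (b,x62), (c,x60), (c,x62)}
  {a, c} × {x60, x61, x62} = {(a,x60), (a,x61), (a,x62), (c,x60), (c,x61), (c,x62)}
  {a, b, c} × {x60, x62} = {(a,x60), (a,x62), (b,x60), (b,x62), (c,x60), (c,x62)}
  {b, c} × {x60, x61, x62} = {(b,x60), (b,x61), (b,x62), (c,x60), (c,x61), (c,x62)}
  {a, b, c} × {x60, x61, x62} = {(a,x60), (a,x61), (a,x62), (b,x60), (b,x61), (b,x62), (c,x60), (c,x61), (c,x62)}
These 21 distinct sets form the basis B.
Close under arbitrary unions to get τ_{X×Y}; counting gives |τ_{X×Y}| = 70.


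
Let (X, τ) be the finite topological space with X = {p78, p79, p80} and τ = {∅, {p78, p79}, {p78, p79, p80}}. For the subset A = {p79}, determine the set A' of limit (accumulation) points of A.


A' = {p78, p80}

For each x ∈ X, list the open sets U ∈ τ with x ∈ U, then check whether U ∩ (A ∖ {x}) ≠ ∅ for every such U.
  x = p78: opens ∋ x are {p78, p79}, {p78, p79, p80}; each meets A ∖ {p78}, so x IS a limit point.
  x = p79: open {p78, p79} ∋ x has {p78, p79} ∩ (A ∖ {p79}) = ∅, so x is NOT a limit point.
  x = p80: opens ∋ x are {p78, p79, p80}; each meets A ∖ {p80}, so x IS a limit point.
Collecting: A' = {p78, p80}.


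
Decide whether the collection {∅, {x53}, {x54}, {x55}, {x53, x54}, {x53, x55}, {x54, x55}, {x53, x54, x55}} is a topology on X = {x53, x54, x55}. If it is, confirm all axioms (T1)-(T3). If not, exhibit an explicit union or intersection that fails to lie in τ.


τ IS a topology on X.

Axiom (T1): ∅ ∈ τ? Yes; X ∈ τ? Yes.
Axiom (T2/T3): check pairwise unions and intersections of members of τ.
All pairwise intersections and unions checked — each lies in τ. Therefore τ satisfies (T1), (T2), (T3): it IS a topology on X.


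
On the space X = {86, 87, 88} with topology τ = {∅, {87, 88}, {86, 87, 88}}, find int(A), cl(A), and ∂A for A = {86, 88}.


int(A) = ∅, cl(A) = {86, 87, 88}, ∂A = {86, 87, 88}.

Closed sets in (X, τ) are complements of opens:
  closed(X, τ) = {∅, {86}, {86, 87, 88}}.
int(A) = ⋃ {U ∈ τ : U ⊆ A}. Opens contained in A: ∅.
Taking the union of these: int(A) = ∅.
cl(A) = ⋂ {C closed : A ⊆ C}. Closed sets containing A: {86, 87, 88}.
Intersecting these: cl(A) = {86, 87, 88}.
∂A = cl(A) ∖ int(A) = {86, 87, 88} ∖ ∅ = {86, 87, 88}.


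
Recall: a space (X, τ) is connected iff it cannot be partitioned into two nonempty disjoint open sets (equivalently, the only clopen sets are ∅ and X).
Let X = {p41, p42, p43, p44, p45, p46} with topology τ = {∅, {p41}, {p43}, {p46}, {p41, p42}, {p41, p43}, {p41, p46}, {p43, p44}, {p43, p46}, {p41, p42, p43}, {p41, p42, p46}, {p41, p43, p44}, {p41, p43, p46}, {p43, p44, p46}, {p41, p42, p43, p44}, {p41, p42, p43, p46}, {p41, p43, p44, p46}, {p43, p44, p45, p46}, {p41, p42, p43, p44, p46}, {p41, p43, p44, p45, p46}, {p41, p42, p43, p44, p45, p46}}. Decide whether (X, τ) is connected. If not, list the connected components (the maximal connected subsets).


(X, τ) is disconnected; components = [{p41, p42}, {p43, p44, p45, p46}].

Find clopen sets (U ∈ τ with X ∖ U ∈ τ):
  U = ∅, X ∖ U = {p41, p42, p43, p44, p45, p46} — both open, so U is clopen.
  U = {p41, p42}, X ∖ U = {p43, p44, p45, p46} — both open, so U is clopen.
  U = {p43, p44, p45, p46}, X ∖ U = {p41, p42} — both open, so U is clopen.
  U = {p41, p42, p43, p44, p45, p46}, X ∖ U = ∅ — both open, so U is clopen.
Nontrivial clopen(s) exist: e.g. {p43, p44, p45, p46}. So (X, τ) is disconnected.
Compute connected components by grouping points that agree on all clopens:
  component: {p41, p42}
  component: {p43, p44, p45, p46}


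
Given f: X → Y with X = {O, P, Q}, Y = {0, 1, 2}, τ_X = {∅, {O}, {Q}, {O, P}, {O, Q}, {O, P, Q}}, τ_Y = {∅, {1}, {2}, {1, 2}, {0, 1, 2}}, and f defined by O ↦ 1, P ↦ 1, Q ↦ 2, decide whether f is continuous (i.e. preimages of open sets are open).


f IS continuous.

Compute f^{-1}(U) for each U ∈ τ_Y:
  U = ∅: f^{-1}(U) = ∅ ∈ τ_X ✓.
  U = {1}: f^{-1}(U) = {O, P} ∈ τ_X ✓.
  U = {2}: f^{-1}(U) = {Q} ∈ τ_X ✓.
  U = {1, 2}: f^{-1}(U) = {O, P, Q} ∈ τ_X ✓.
  U = {0, 1, 2}: f^{-1}(U) = {O, P, Q} ∈ τ_X ✓.
Every preimage lies in τ_X, so f IS continuous.


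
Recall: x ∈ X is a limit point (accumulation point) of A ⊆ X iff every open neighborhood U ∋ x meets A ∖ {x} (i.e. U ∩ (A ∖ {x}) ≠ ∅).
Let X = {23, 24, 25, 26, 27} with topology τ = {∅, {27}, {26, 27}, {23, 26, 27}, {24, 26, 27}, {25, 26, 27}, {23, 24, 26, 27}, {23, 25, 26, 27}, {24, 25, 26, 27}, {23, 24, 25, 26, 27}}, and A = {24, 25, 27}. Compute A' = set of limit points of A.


A' = {23, 24, 25, 26}

For each x ∈ X, list the open sets U ∈ τ with x ∈ U, then check whether U ∩ (A ∖ {x}) ≠ ∅ for every such U.
  x = 23: opens ∋ x are {23, 26, 27}, {23, 24, 26, 27}, {23, 25, 26, 27}, {23, 24, 25, 26, 27}; each meets A ∖ {23}, so x IS a limit point.
  x = 24: opens ∋ x are {24, 26, 27}, {23, 24, 26, 27}, {24, 25, 26, 27}, {23, 24, 25, 26, 27}; each meets A ∖ {24}, so x IS a limit point.
  x = 25: opens ∋ x are {25, 26, 27}, {23, 25, 26, 27}, {24, 25, 26, 27}, {23, 24, 25, 26, 27}; each meets A ∖ {25}, so x IS a limit point.
  x = 26: opens ∋ x are {26, 27}, {23, 26, 27}, {24, 26, 27}, {25, 26, 27}, {23, 24, 26, 27}, {23, 25, 26, 27}, {24, 25, 26, 27}, {23, 24, 25, 26, 27}; each meets A ∖ {26}, so x IS a limit point.
  x = 27: open {27} ∋ x has {27} ∩ (A ∖ {27}) = ∅, so x is NOT a limit point.
Collecting: A' = {23, 24, 25, 26}.


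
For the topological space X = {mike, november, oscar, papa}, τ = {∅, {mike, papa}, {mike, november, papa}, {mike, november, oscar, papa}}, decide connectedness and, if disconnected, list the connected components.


(X, τ) is connected.

Find clopen sets (U ∈ τ with X ∖ U ∈ τ):
  U = ∅, X ∖ U = {mike, november, oscar, papa} — both open, so U is clopen.
  U = {mike, november, oscar, papa}, X ∖ U = ∅ — both open, so U is clopen.
Only trivial clopens (∅ and X) exist, so (X, τ) is connected.
Compute connected components by grouping points that agree on all clopens:
  component: {mike, november, oscar, papa}


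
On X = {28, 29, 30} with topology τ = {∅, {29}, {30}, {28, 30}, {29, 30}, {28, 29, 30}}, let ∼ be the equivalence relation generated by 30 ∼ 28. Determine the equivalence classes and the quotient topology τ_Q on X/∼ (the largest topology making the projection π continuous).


X/∼ = {[28=30], [29]}; |τ_Q| = 4.

Equivalence classes: [28=30], [29].
Quotient map π: X → X/∼ sends 28 ↦ [28=30], 29 ↦ [29], 30 ↦ [28=30].
For each subset V ⊆ X/∼, compute π^{-1}(V) ⊆ X and check whether π^{-1}(V) ∈ τ. V is open in τ_Q iff π^{-1}(V) ∈ τ.
  V = {}: π^{-1}(V) = ∅ ∈ τ ✓.
  V = {[28=30]}: π^{-1}(V) = {28, 30} ∈ τ ✓.
  V = {[29]}: π^{-1}(V) = {29} ∈ τ ✓.
  V = {[28=30], [29]}: π^{-1}(V) = {28, 29, 30} ∈ τ ✓.
Open sets in the quotient: τ_Q = {{}, {[28=30]}, {[29]}, {[28=30], [29]}} (4 elements).


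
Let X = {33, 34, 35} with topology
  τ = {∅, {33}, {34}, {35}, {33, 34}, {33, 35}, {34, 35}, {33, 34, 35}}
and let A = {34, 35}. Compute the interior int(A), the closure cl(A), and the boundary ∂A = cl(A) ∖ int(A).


int(A) = {34, 35}, cl(A) = {34, 35}, ∂A = ∅.

Closed sets in (X, τ) are complements of opens:
  closed(X, τ) = {∅, {33}, {34}, {35}, {33, 34}, {33, 35}, {34, 35}, {33, 34, 35}}.
int(A) = ⋃ {U ∈ τ : U ⊆ A}. Opens contained in A: ∅, {34}, {35}, {34, 35}.
Taking the union of these: int(A) = {34, 35}.
cl(A) = ⋂ {C closed : A ⊆ C}. Closed sets containing A: {34, 35}, {33, 34, 35}.
Intersecting these: cl(A) = {34, 35}.
∂A = cl(A) ∖ int(A) = {34, 35} ∖ {34, 35} = ∅.


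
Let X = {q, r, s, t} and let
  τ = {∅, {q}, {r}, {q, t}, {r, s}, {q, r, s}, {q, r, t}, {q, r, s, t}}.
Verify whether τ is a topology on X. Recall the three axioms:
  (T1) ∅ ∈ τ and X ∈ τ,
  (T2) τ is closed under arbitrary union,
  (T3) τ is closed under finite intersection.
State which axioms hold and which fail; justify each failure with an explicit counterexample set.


τ is NOT a topology on X.

Axiom (T1): ∅ ∈ τ? Yes; X ∈ τ? Yes.
Axiom (T2/T3): check pairwise unions and intersections of members of τ.
Counterexample for (T2): {q} ∪ {r} = {q, r} ∉ τ. Therefore τ is NOT a topology.


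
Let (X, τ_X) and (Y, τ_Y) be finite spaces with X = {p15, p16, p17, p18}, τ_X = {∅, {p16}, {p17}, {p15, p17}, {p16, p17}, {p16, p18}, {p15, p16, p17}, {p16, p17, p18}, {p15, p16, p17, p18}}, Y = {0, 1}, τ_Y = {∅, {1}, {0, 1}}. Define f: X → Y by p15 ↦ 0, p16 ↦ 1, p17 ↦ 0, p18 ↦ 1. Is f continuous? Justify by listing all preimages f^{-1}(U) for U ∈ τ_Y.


f IS continuous.

Compute f^{-1}(U) for each U ∈ τ_Y:
  U = ∅: f^{-1}(U) = ∅ ∈ τ_X ✓.
  U = {1}: f^{-1}(U) = {p16, p18} ∈ τ_X ✓.
  U = {0, 1}: f^{-1}(U) = {p15, p16, p17, p18} ∈ τ_X ✓.
Every preimage lies in τ_X, so f IS continuous.


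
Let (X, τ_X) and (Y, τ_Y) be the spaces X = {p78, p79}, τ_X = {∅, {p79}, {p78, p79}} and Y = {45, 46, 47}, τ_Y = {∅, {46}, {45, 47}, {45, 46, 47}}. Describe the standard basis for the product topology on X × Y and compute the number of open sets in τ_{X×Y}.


Basis B = {∅ × ∅, {p79} × {46}, {p78, p79} × {46}, {p79} × {45, 47}, {p79} × {45, 46, 47}, {p78, p79} × {45, 47}, {p78, p79} × {45, 46, 47}}; |τ_{X×Y}| = 9.

Enumerate products U × V with U ∈ τ_X, V ∈ τ_Y (deduplicated):
  ∅ × ∅ = {} (∅)
  {p79} × {46} = {(p79,46)}
  {p78, p79} × {46} = {(p78,46), (p79,46)}
  {p79} × {45, 47} = {(p79,45), (p79,47)}
  {p79} × {45, 46, 47} = {(p79,45), (p79,46), (p79,47)}
  {p78, p79} × {45, 47} = {(p78,45), (p78,47), (p79,45), (p79,47)}
  {p78, p79} × {45, 46, 47} = {(p78,45), (p78,46), (p78,47), (p79,45), (p79,46), (p79,47)}
These 7 distinct sets form the basis B.
Close under arbitrary unions to get τ_{X×Y}; counting gives |τ_{X×Y}| = 9.


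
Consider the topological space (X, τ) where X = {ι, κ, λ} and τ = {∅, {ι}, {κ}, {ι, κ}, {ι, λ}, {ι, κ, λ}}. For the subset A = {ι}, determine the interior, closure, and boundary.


int(A) = {ι}, cl(A) = {ι, λ}, ∂A = {λ}.

Closed sets in (X, τ) are complements of opens:
  closed(X, τ) = {∅, {κ}, {λ}, {ι, λ}, {κ, λ}, {ι, κ, λ}}.
int(A) = ⋃ {U ∈ τ : U ⊆ A}. Opens contained in A: ∅, {ι}.
Taking the union of these: int(A) = {ι}.
cl(A) = ⋂ {C closed : A ⊆ C}. Closed sets containing A: {ι, λ}, {ι, κ, λ}.
Intersecting these: cl(A) = {ι, λ}.
∂A = cl(A) ∖ int(A) = {ι, λ} ∖ {ι} = {λ}.


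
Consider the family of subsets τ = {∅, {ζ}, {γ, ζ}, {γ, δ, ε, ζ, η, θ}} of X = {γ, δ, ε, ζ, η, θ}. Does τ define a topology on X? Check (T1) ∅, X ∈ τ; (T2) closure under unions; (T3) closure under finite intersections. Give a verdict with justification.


τ IS a topology on X.

Axiom (T1): ∅ ∈ τ? Yes; X ∈ τ? Yes.
Axiom (T2/T3): check pairwise unions and intersections of members of τ.
All pairwise intersections and unions checked — each lies in τ. Therefore τ satisfies (T1), (T2), (T3): it IS a topology on X.


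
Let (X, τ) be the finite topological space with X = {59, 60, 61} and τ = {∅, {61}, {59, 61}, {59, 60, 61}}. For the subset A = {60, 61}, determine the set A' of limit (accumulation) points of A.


A' = {59, 60}

For each x ∈ X, list the open sets U ∈ τ with x ∈ U, then check whether U ∩ (A ∖ {x}) ≠ ∅ for every such U.
  x = 59: opens ∋ x are {59, 61}, {59, 60, 61}; each meets A ∖ {59}, so x IS a limit point.
  x = 60: opens ∋ x are {59, 60, 61}; each meets A ∖ {60}, so x IS a limit point.
  x = 61: open {61} ∋ x has {61} ∩ (A ∖ {61}) = ∅, so x is NOT a limit point.
Collecting: A' = {59, 60}.


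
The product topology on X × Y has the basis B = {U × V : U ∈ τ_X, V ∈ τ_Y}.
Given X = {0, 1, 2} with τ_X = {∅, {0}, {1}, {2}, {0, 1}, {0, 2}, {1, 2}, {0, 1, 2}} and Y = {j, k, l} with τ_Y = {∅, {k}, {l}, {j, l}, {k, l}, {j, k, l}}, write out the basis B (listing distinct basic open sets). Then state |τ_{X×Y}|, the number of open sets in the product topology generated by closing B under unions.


Basis B = {∅ × ∅, {0} × {k}, {0} × {l}, {1} × {k}, {1} × {l}, {2} × {k}, {2} × {l}, {0} × {j, l}, {0} × {k, l}, {0, 1} × {k}, {0, 2} × {k}, {0, 1} × {l}, {0, 2} × {l}, {1} × {j, l}, {1} × {k, l}, {1, 2} × {k}, {1, 2} × {l}, {2} × {j, l}, {2} × {k, l}, {0} × {j, k, l}, {0, 1, 2} × {k}, {0, 1, 2} × {l}, {1} × {j, k, l}, {2} × {j, k, l}, {0, 1} × {j, l}, {0, 2} × {j, l}, {0, 1} × {k, l}, {0, 2} × {k, l}, {1, 2} × {j, l}, {1, 2} × {k, l}, {0, 1} × {j, k, l}, {0, 2} × {j, k, l}, {0, 1, 2} × {j, l}, {0, 1, 2} × {k, l}, {1, 2} × {j, k, l}, {0, 1, 2} × {j, k, l}}; |τ_{X×Y}| = 216.

Enumerate products U × V with U ∈ τ_X, V ∈ τ_Y (deduplicated):
  ∅ × ∅ = {} (∅)
  {0} × {k} = {(0,k)}
  {0} × {l} = {(0,l)}
  {1} × {k} = {(1,k)}
  {1} × {l} = {(1,l)}
  {2} × {k} = {(2,k)}
  {2} × {l} = {(2,l)}
  {0} × {j, l} = {(0,j), (0,l)}
  {0} × {k, l} = {(0,k), (0,l)}
  {0, 1} × {k} = {(0,k), (1,k)}
  {0, 2} × {k} = {(0,k), (2,k)}
  {0, 1} × {l} = {(0,l), (1,l)}
  {0, 2} × {l} = {(0,l), (2,l)}
  {1} × {j, l} = {(1,j), (1,l)}
  {1} × {k, l} = {(1,k), (1,l)}
  {1, 2} × {k} = {(1,k), (2,k)}
  {1, 2} × {l} = {(1,l), (2,l)}
  {2} × {j, l} = {(2,j), (2,l)}
  {2} × {k, l} = {(2,k), (2,l)}
  {0} × {j, k, l} = {(0,j), (0,k), (0,l)}
  {0, 1, 2} × {k} = {(0,k), (1,k), (2,k)}
  {0, 1, 2} × {l} = {(0,l), (1,l), (2,l)}
  {1} × {j, k, l} = {(1,j), (1,k), (1,l)}
  {2} × {j, k, l} = {(2,j), (2,k), (2,l)}
  {0, 1} × {j, l} = {(0,j), (0,l), (1,j), (1,l)}
  {0, 2} × {j, l} = {(0,j), (0,l), (2,j), (2,l)}
  {0, 1} × {k, l} = {(0,k), (0,l), (1,k), (1,l)}
  {0, 2} × {k, l} = {(0,k), (0,l), (2,k), (2,l)}
  {1, 2} × {j, l} = {(1,j), (1,l), (2,j), (2,l)}
  {1, 2} × {k, l} = {(1,k), (1,l), (2,k), (2,l)}
  {0, 1} × {j, k, l} = {(0,j), (0,k), (0,l), (1,j), (1,k), (1,l)}
  {0, 2} × {j, k, l} = {(0,j), (0,k), (0,l), (2,j), (2,k), (2,l)}
  {0, 1, 2} × {j, l} = {(0,j), (0,l), (1,j), (1,l), (2,j), (2,l)}
  {0, 1, 2} × {k, l} = {(0,k), (0,l), (1,k), (1,l), (2,k), (2,l)}
  {1, 2} × {j, k, l} = {(1,j), (1,k), (1,l), (2,j), (2,k), (2,l)}
  {0, 1, 2} × {j, k, l} = {(0,j), (0,k), (0,l), (1,j), (1,k), (1,l), (2,j), (2,k), (2,l)}
These 36 distinct sets form the basis B.
Close under arbitrary unions to get τ_{X×Y}; counting gives |τ_{X×Y}| = 216.


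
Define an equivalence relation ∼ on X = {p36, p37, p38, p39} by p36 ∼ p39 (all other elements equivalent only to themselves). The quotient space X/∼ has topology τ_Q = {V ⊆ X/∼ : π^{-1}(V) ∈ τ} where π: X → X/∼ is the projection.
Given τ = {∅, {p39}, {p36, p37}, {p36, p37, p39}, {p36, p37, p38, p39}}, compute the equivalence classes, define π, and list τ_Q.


X/∼ = {[p36=p39], [p37], [p38]}; |τ_Q| = 3.

Equivalence classes: [p36=p39], [p37], [p38].
Quotient map π: X → X/∼ sends p36 ↦ [p36=p39], p37 ↦ [p37], p38 ↦ [p38], p39 ↦ [p36=p39].
For each subset V ⊆ X/∼, compute π^{-1}(V) ⊆ X and check whether π^{-1}(V) ∈ τ. V is open in τ_Q iff π^{-1}(V) ∈ τ.
  V = {}: π^{-1}(V) = ∅ ∈ τ ✓.
  V = {[p36=p39]}: π^{-1}(V) = {p36, p39} ∉ τ ✗.
  V = {[p37]}: π^{-1}(V) = {p37} ∉ τ ✗.
  V = {[p36=p39], [p37]}: π^{-1}(V) = {p36, p37, p39} ∈ τ ✓.
  V = {[p38]}: π^{-1}(V) = {p38} ∉ τ ✗.
  V = {[p36=p39], [p38]}: π^{-1}(V) = {p36, p38, p39} ∉ τ ✗.
  V = {[p37], [p38]}: π^{-1}(V) = {p37, p38} ∉ τ ✗.
  V = {[p36=p39], [p37], [p38]}: π^{-1}(V) = {p36, p37, p38, p39} ∈ τ ✓.
Open sets in the quotient: τ_Q = {{}, {[p36=p39], [p37]}, {[p36=p39], [p37], [p38]}} (3 elements).


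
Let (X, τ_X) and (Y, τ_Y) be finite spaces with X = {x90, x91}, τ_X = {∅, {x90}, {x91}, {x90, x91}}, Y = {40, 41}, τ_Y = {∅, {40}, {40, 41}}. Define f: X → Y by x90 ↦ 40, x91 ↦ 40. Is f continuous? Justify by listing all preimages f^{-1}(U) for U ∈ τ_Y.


f IS continuous.

Compute f^{-1}(U) for each U ∈ τ_Y:
  U = ∅: f^{-1}(U) = ∅ ∈ τ_X ✓.
  U = {40}: f^{-1}(U) = {x90, x91} ∈ τ_X ✓.
  U = {40, 41}: f^{-1}(U) = {x90, x91} ∈ τ_X ✓.
Every preimage lies in τ_X, so f IS continuous.


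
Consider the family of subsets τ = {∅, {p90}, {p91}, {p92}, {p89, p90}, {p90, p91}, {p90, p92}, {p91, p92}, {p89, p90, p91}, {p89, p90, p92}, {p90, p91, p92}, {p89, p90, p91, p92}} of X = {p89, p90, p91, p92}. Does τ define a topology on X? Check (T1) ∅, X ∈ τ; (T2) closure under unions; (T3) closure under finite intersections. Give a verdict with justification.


τ IS a topology on X.

Axiom (T1): ∅ ∈ τ? Yes; X ∈ τ? Yes.
Axiom (T2/T3): check pairwise unions and intersections of members of τ.
All pairwise intersections and unions checked — each lies in τ. Therefore τ satisfies (T1), (T2), (T3): it IS a topology on X.


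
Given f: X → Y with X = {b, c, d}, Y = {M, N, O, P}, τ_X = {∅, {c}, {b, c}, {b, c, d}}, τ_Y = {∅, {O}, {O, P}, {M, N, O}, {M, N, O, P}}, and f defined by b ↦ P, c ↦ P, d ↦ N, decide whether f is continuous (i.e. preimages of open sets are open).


f is NOT continuous.

Compute f^{-1}(U) for each U ∈ τ_Y:
  U = ∅: f^{-1}(U) = ∅ ∈ τ_X ✓.
  U = {O}: f^{-1}(U) = ∅ ∈ τ_X ✓.
  U = {O, P}: f^{-1}(U) = {b, c} ∈ τ_X ✓.
  U = {M, N, O}: f^{-1}(U) = {d} ∉ τ_X ✗.
  U = {M, N, O, P}: f^{-1}(U) = {b, c, d} ∈ τ_X ✓.
Found U = {M, N, O} with f^{-1}(U) = {d} not in τ_X. Therefore f is NOT continuous.


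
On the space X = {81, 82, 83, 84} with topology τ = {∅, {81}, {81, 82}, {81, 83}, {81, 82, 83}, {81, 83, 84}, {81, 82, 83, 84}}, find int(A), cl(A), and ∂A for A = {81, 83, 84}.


int(A) = {81, 83, 84}, cl(A) = {81, 82, 83, 84}, ∂A = {82}.

Closed sets in (X, τ) are complements of opens:
  closed(X, τ) = {∅, {82}, {84}, {82, 84}, {83, 84}, {82, 83, 84}, {81, 82, 83, 84}}.
int(A) = ⋃ {U ∈ τ : U ⊆ A}. Opens contained in A: ∅, {81}, {81, 83}, {81, 83, 84}.
Taking the union of these: int(A) = {81, 83, 84}.
cl(A) = ⋂ {C closed : A ⊆ C}. Closed sets containing A: {81, 82, 83, 84}.
Intersecting these: cl(A) = {81, 82, 83, 84}.
∂A = cl(A) ∖ int(A) = {81, 82, 83, 84} ∖ {81, 83, 84} = {82}.


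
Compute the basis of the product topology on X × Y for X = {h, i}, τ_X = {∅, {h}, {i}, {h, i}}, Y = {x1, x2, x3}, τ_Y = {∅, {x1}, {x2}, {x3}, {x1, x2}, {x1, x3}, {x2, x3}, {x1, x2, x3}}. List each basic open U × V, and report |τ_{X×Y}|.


Basis B = {∅ × ∅, {h} × {x1}, {h} × {x2}, {h} × {x3}, {i} × {x1}, {i} × {x2}, {i} × {x3}, {h} × {x1, x2}, {h} × {x1, x3}, {h, i} × {x1}, {h} × {x2, x3}, {h, i} × {x2}, {h, i} × {x3}, {i} × {x1, x2}, {i} × {x1, x3}, {i} × {x2, x3}, {h} × {x1, x2, x3}, {i} × {x1, x2, x3}, {h, i} × {x1, x2}, {h, i} × {x1, x3}, {h, i} × {x2, x3}, {h, i} × {x1, x2, x3}}; |τ_{X×Y}| = 64.

Enumerate products U × V with U ∈ τ_X, V ∈ τ_Y (deduplicated):
  ∅ × ∅ = {} (∅)
  {h} × {x1} = {(h,x1)}
  {h} × {x2} = {(h,x2)}
  {h} × {x3} = {(h,x3)}
  {i} × {x1} = {(i,x1)}
  {i} × {x2} = {(i,x2)}
  {i} × {x3} = {(i,x3)}
  {h} × {x1, x2} = {(h,x1), (h,x2)}
  {h} × {x1, x3} = {(h,x1), (h,x3)}
  {h, i} × {x1} = {(h,x1), (i,x1)}
  {h} × {x2, x3} = {(h,x2), (h,x3)}
  {h, i} × {x2} = {(h,x2), (i,x2)}
  {h, i} × {x3} = {(h,x3), (i,x3)}
  {i} × {x1, x2} = {(i,x1), (i,x2)}
  {i} × {x1, x3} = {(i,x1), (i,x3)}
  {i} × {x2, x3} = {(i,x2), (i,x3)}
  {h} × {x1, x2, x3} = {(h,x1), (h,x2), (h,x3)}
  {i} × {x1, x2, x3} = {(i,x1), (i,x2), (i,x3)}
  {h, i} × {x1, x2} = {(h,x1), (h,x2), (i,x1), (i,x2)}
  {h, i} × {x1, x3} = {(h,x1), (h,x3), (i,x1), (i,x3)}
  {h, i} × {x2, x3} = {(h,x2), (h,x3), (i,x2), (i,x3)}
  {h, i} × {x1, x2, x3} = {(h,x1), (h,x2), (h,x3), (i,x1), (i,x2), (i,x3)}
These 22 distinct sets form the basis B.
Close under arbitrary unions to get τ_{X×Y}; counting gives |τ_{X×Y}| = 64.


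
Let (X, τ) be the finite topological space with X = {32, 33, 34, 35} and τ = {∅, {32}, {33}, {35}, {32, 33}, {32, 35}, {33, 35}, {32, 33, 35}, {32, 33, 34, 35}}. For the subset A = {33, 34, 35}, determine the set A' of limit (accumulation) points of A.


A' = {34}

For each x ∈ X, list the open sets U ∈ τ with x ∈ U, then check whether U ∩ (A ∖ {x}) ≠ ∅ for every such U.
  x = 32: open {32} ∋ x has {32} ∩ (A ∖ {32}) = ∅, so x is NOT a limit point.
  x = 33: open {33} ∋ x has {33} ∩ (A ∖ {33}) = ∅, so x is NOT a limit point.
  x = 34: opens ∋ x are {32, 33, 34, 35}; each meets A ∖ {34}, so x IS a limit point.
  x = 35: open {35} ∋ x has {35} ∩ (A ∖ {35}) = ∅, so x is NOT a limit point.
Collecting: A' = {34}.


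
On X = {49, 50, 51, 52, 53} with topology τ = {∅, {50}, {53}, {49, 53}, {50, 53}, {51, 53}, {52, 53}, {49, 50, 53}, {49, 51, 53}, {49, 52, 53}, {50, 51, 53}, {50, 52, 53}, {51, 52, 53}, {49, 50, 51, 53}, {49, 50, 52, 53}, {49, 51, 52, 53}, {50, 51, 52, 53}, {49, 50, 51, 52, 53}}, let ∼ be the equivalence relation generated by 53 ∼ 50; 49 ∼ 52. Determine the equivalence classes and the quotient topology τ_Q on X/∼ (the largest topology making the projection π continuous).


X/∼ = {[49=52], [50=53], [51]}; |τ_Q| = 5.

Equivalence classes: [49=52], [50=53], [51].
Quotient map π: X → X/∼ sends 49 ↦ [49=52], 50 ↦ [50=53], 51 ↦ [51], 52 ↦ [49=52], 53 ↦ [50=53].
For each subset V ⊆ X/∼, compute π^{-1}(V) ⊆ X and check whether π^{-1}(V) ∈ τ. V is open in τ_Q iff π^{-1}(V) ∈ τ.
  V = {}: π^{-1}(V) = ∅ ∈ τ ✓.
  V = {[49=52]}: π^{-1}(V) = {49, 52} ∉ τ ✗.
  V = {[50=53]}: π^{-1}(V) = {50, 53} ∈ τ ✓.
  V = {[49=52], [50=53]}: π^{-1}(V) = {49, 50, 52, 53} ∈ τ ✓.
  V = {[51]}: π^{-1}(V) = {51} ∉ τ ✗.
  V = {[49=52], [51]}: π^{-1}(V) = {49, 51, 52} ∉ τ ✗.
  V = {[50=53], [51]}: π^{-1}(V) = {50, 51, 53} ∈ τ ✓.
  V = {[49=52], [50=53], [51]}: π^{-1}(V) = {49, 50, 51, 52, 53} ∈ τ ✓.
Open sets in the quotient: τ_Q = {{}, {[50=53]}, {[49=52], [50=53]}, {[50=53], [51]}, {[49=52], [50=53], [51]}} (5 elements).


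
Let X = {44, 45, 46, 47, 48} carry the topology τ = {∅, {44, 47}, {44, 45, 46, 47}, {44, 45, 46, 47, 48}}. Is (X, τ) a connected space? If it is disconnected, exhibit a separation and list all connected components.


(X, τ) is connected.

Find clopen sets (U ∈ τ with X ∖ U ∈ τ):
  U = ∅, X ∖ U = {44, 45, 46, 47, 48} — both open, so U is clopen.
  U = {44, 45, 46, 47, 48}, X ∖ U = ∅ — both open, so U is clopen.
Only trivial clopens (∅ and X) exist, so (X, τ) is connected.
Compute connected components by grouping points that agree on all clopens:
  component: {44, 45, 46, 47, 48}


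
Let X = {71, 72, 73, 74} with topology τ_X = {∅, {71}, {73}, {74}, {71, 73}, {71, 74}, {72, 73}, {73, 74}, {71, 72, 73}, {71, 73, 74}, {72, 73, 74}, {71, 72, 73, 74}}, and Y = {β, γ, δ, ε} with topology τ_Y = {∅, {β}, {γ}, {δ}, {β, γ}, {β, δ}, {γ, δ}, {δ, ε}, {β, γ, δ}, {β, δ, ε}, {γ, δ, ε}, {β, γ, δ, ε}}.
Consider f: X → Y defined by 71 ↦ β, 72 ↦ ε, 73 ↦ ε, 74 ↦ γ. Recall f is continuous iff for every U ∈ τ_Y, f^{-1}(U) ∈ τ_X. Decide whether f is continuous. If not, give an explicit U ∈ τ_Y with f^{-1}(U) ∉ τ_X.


f IS continuous.

Compute f^{-1}(U) for each U ∈ τ_Y:
  U = ∅: f^{-1}(U) = ∅ ∈ τ_X ✓.
  U = {β}: f^{-1}(U) = {71} ∈ τ_X ✓.
  U = {γ}: f^{-1}(U) = {74} ∈ τ_X ✓.
  U = {δ}: f^{-1}(U) = ∅ ∈ τ_X ✓.
  U = {β, γ}: f^{-1}(U) = {71, 74} ∈ τ_X ✓.
  U = {β, δ}: f^{-1}(U) = {71} ∈ τ_X ✓.
  U = {γ, δ}: f^{-1}(U) = {74} ∈ τ_X ✓.
  U = {δ, ε}: f^{-1}(U) = {72, 73} ∈ τ_X ✓.
  U = {β, γ, δ}: f^{-1}(U) = {71, 74} ∈ τ_X ✓.
  U = {β, δ, ε}: f^{-1}(U) = {71, 72, 73} ∈ τ_X ✓.
  U = {γ, δ, ε}: f^{-1}(U) = {72, 73, 74} ∈ τ_X ✓.
  U = {β, γ, δ, ε}: f^{-1}(U) = {71, 72, 73, 74} ∈ τ_X ✓.
Every preimage lies in τ_X, so f IS continuous.


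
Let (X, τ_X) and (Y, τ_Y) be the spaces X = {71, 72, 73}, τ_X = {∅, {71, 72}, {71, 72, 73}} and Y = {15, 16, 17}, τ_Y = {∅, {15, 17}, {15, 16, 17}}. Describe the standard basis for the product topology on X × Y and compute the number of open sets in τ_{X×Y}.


Basis B = {∅ × ∅, {71, 72} × {15, 17}, {71, 72} × {15, 16, 17}, {71, 72, 73} × {15, 17}, {71, 72, 73} × {15, 16, 17}}; |τ_{X×Y}| = 6.

Enumerate products U × V with U ∈ τ_X, V ∈ τ_Y (deduplicated):
  ∅ × ∅ = {} (∅)
  {71, 72} × {15, 17} = {(71,15), (71,17), (72,15), (72,17)}
  {71, 72} × {15, 16, 17} = {(71,15), (71,16), (71,17), (72,15), (72,16), (72,17)}
  {71, 72, 73} × {15, 17} = {(71,15), (71,17), (72,15), (72,17), (73,15), (73,17)}
  {71, 72, 73} × {15, 16, 17} = {(71,15), (71,16), (71,17), (72,15), (72,16), (72,17), (73,15), (73,16), (73,17)}
These 5 distinct sets form the basis B.
Close under arbitrary unions to get τ_{X×Y}; counting gives |τ_{X×Y}| = 6.


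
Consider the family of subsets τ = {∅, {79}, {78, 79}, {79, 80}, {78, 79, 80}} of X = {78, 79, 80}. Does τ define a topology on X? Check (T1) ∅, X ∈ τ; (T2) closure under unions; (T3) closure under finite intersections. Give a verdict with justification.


τ IS a topology on X.

Axiom (T1): ∅ ∈ τ? Yes; X ∈ τ? Yes.
Axiom (T2/T3): check pairwise unions and intersections of members of τ.
All pairwise intersections and unions checked — each lies in τ. Therefore τ satisfies (T1), (T2), (T3): it IS a topology on X.


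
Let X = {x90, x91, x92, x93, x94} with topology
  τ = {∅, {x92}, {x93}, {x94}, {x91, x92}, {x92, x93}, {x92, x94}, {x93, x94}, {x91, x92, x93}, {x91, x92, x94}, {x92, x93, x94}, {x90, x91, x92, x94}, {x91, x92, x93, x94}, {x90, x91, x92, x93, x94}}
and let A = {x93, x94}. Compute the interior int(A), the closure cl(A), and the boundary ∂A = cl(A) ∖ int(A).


int(A) = {x93, x94}, cl(A) = {x90, x93, x94}, ∂A = {x90}.

Closed sets in (X, τ) are complements of opens:
  closed(X, τ) = {∅, {x90}, {x93}, {x90, x91}, {x90, x93}, {x90, x94}, {x90, x91, x92}, {x90, x91, x93}, {x90, x91, x94}, {x90, x93, x94}, {x90, x91, x92, x93}, {x90, x91, x92, x94}, {x90, x91, x93, x94}, {x90, x91, x92, x93, x94}}.
int(A) = ⋃ {U ∈ τ : U ⊆ A}. Opens contained in A: ∅, {x93}, {x94}, {x93, x94}.
Taking the union of these: int(A) = {x93, x94}.
cl(A) = ⋂ {C closed : A ⊆ C}. Closed sets containing A: {x90, x93, x94}, {x90, x91, x93, x94}, {x90, x91, x92, x93, x94}.
Intersecting these: cl(A) = {x90, x93, x94}.
∂A = cl(A) ∖ int(A) = {x90, x93, x94} ∖ {x93, x94} = {x90}.


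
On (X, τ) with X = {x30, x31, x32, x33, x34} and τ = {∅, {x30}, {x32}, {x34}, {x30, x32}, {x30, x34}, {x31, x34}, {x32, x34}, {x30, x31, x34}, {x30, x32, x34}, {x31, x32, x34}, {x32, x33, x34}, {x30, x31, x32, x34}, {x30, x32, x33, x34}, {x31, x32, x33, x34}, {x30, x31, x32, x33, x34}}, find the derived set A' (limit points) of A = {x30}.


A' = ∅

For each x ∈ X, list the open sets U ∈ τ with x ∈ U, then check whether U ∩ (A ∖ {x}) ≠ ∅ for every such U.
  x = x30: open {x30} ∋ x has {x30} ∩ (A ∖ {x30}) = ∅, so x is NOT a limit point.
  x = x31: open {x31, x34} ∋ x has {x31, x34} ∩ (A ∖ {x31}) = ∅, so x is NOT a limit point.
  x = x32: open {x32} ∋ x has {x32} ∩ (A ∖ {x32}) = ∅, so x is NOT a limit point.
  x = x33: open {x32, x33, x34} ∋ x has {x32, x33, x34} ∩ (A ∖ {x33}) = ∅, so x is NOT a limit point.
  x = x34: open {x34} ∋ x has {x34} ∩ (A ∖ {x34}) = ∅, so x is NOT a limit point.
Collecting: A' = ∅.


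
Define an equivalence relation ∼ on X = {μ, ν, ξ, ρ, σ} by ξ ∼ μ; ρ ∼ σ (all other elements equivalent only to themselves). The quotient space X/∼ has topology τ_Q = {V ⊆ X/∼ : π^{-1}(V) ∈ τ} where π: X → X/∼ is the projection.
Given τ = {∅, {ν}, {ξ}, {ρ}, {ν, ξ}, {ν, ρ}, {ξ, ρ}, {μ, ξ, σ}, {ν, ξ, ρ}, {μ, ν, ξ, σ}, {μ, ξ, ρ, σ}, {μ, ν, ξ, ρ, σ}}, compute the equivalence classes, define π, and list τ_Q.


X/∼ = {[μ=ξ], [ν], [ρ=σ]}; |τ_Q| = 4.

Equivalence classes: [μ=ξ], [ν], [ρ=σ].
Quotient map π: X → X/∼ sends μ ↦ [μ=ξ], ν ↦ [ν], ξ ↦ [μ=ξ], ρ ↦ [ρ=σ], σ ↦ [ρ=σ].
For each subset V ⊆ X/∼, compute π^{-1}(V) ⊆ X and check whether π^{-1}(V) ∈ τ. V is open in τ_Q iff π^{-1}(V) ∈ τ.
  V = {}: π^{-1}(V) = ∅ ∈ τ ✓.
  V = {[μ=ξ]}: π^{-1}(V) = {μ, ξ} ∉ τ ✗.
  V = {[ν]}: π^{-1}(V) = {ν} ∈ τ ✓.
  V = {[μ=ξ], [ν]}: π^{-1}(V) = {μ, ν, ξ} ∉ τ ✗.
  V = {[ρ=σ]}: π^{-1}(V) = {ρ, σ} ∉ τ ✗.
  V = {[μ=ξ], [ρ=σ]}: π^{-1}(V) = {μ, ξ, ρ, σ} ∈ τ ✓.
  V = {[ν], [ρ=σ]}: π^{-1}(V) = {ν, ρ, σ} ∉ τ ✗.
  V = {[μ=ξ], [ν], [ρ=σ]}: π^{-1}(V) = {μ, ν, ξ, ρ, σ} ∈ τ ✓.
Open sets in the quotient: τ_Q = {{}, {[ν]}, {[μ=ξ], [ρ=σ]}, {[μ=ξ], [ν], [ρ=σ]}} (4 elements).


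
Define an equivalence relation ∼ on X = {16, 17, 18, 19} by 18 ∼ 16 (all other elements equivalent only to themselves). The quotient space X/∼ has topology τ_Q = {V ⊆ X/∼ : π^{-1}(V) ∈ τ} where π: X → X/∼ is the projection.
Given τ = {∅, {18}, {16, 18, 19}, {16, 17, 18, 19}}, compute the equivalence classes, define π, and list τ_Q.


X/∼ = {[16=18], [17], [19]}; |τ_Q| = 3.

Equivalence classes: [16=18], [17], [19].
Quotient map π: X → X/∼ sends 16 ↦ [16=18], 17 ↦ [17], 18 ↦ [16=18], 19 ↦ [19].
For each subset V ⊆ X/∼, compute π^{-1}(V) ⊆ X and check whether π^{-1}(V) ∈ τ. V is open in τ_Q iff π^{-1}(V) ∈ τ.
  V = {}: π^{-1}(V) = ∅ ∈ τ ✓.
  V = {[16=18]}: π^{-1}(V) = {16, 18} ∉ τ ✗.
  V = {[17]}: π^{-1}(V) = {17} ∉ τ ✗.
  V = {[16=18], [17]}: π^{-1}(V) = {16, 17, 18} ∉ τ ✗.
  V = {[19]}: π^{-1}(V) = {19} ∉ τ ✗.
  V = {[16=18], [19]}: π^{-1}(V) = {16, 18, 19} ∈ τ ✓.
  V = {[17], [19]}: π^{-1}(V) = {17, 19} ∉ τ ✗.
  V = {[16=18], [17], [19]}: π^{-1}(V) = {16, 17, 18, 19} ∈ τ ✓.
Open sets in the quotient: τ_Q = {{}, {[16=18], [19]}, {[16=18], [17], [19]}} (3 elements).


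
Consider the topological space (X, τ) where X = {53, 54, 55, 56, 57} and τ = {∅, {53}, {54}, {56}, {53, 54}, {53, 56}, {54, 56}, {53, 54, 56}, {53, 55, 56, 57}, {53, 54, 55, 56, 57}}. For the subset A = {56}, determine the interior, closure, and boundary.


int(A) = {56}, cl(A) = {55, 56, 57}, ∂A = {55, 57}.

Closed sets in (X, τ) are complements of opens:
  closed(X, τ) = {∅, {54}, {55, 57}, {53, 55, 57}, {54, 55, 57}, {55, 56, 57}, {53, 54, 55, 57}, {53, 55, 56, 57}, {54, 55, 56, 57}, {53, 54, 55, 56, 57}}.
int(A) = ⋃ {U ∈ τ : U ⊆ A}. Opens contained in A: ∅, {56}.
Taking the union of these: int(A) = {56}.
cl(A) = ⋂ {C closed : A ⊆ C}. Closed sets containing A: {55, 56, 57}, {53, 55, 56, 57}, {54, 55, 56, 57}, {53, 54, 55, 56, 57}.
Intersecting these: cl(A) = {55, 56, 57}.
∂A = cl(A) ∖ int(A) = {55, 56, 57} ∖ {56} = {55, 57}.


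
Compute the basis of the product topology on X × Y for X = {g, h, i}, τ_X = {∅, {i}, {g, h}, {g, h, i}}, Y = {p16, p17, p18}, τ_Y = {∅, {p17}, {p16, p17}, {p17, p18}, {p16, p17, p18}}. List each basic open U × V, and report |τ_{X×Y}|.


Basis B = {∅ × ∅, {i} × {p17}, {g, h} × {p17}, {i} × {p16, p17}, {i} × {p17, p18}, {g, h, i} × {p17}, {i} × {p16, p17, p18}, {g, h} × {p16, p17}, {g, h} × {p17, p18}, {g, h} × {p16, p17, p18}, {g, h, i} × {p16, p17}, {g, h, i} × {p17, p18}, {g, h, i} × {p16, p17, p18}}; |τ_{X×Y}| = 25.

Enumerate products U × V with U ∈ τ_X, V ∈ τ_Y (deduplicated):
  ∅ × ∅ = {} (∅)
  {i} × {p17} = {(i,p17)}
  {g, h} × {p17} = {(g,p17), (h,p17)}
  {i} × {p16, p17} = {(i,p16), (i,p17)}
  {i} × {p17, p18} = {(i,p17), (i,p18)}
  {g, h, i} × {p17} = {(g,p17), (h,p17), (i,p17)}
  {i} × {p16, p17, p18} = {(i,p16), (i,p17), (i,p18)}
  {g, h} × {p16, p17} = {(g,p16), (g,p17), (h,p16), (h,p17)}
  {g, h} × {p17, p18} = {(g,p17), (g,p18), (h,p17), (h,p18)}
  {g, h} × {p16, p17, p18} = {(g,p16), (g,p17), (g,p18), (h,p16), (h,p17), (h,p18)}
  {g, h, i} × {p16, p17} = {(g,p16), (g,p17), (h,p16), (h,p17), (i,p16), (i,p17)}
  {g, h, i} × {p17, p18} = {(g,p17), (g,p18), (h,p17), (h,p18), (i,p17), (i,p18)}
  {g, h, i} × {p16, p17, p18} = {(g,p16), (g,p17), (g,p18), (h,p16), (h,p17), (h,p18), (i,p16), (i,p17), (i,p18)}
These 13 distinct sets form the basis B.
Close under arbitrary unions to get τ_{X×Y}; counting gives |τ_{X×Y}| = 25.


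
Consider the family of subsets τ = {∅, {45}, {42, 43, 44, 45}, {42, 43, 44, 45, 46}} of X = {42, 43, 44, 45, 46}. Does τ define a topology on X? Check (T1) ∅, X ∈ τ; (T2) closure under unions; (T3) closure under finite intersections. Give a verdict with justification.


τ IS a topology on X.

Axiom (T1): ∅ ∈ τ? Yes; X ∈ τ? Yes.
Axiom (T2/T3): check pairwise unions and intersections of members of τ.
All pairwise intersections and unions checked — each lies in τ. Therefore τ satisfies (T1), (T2), (T3): it IS a topology on X.


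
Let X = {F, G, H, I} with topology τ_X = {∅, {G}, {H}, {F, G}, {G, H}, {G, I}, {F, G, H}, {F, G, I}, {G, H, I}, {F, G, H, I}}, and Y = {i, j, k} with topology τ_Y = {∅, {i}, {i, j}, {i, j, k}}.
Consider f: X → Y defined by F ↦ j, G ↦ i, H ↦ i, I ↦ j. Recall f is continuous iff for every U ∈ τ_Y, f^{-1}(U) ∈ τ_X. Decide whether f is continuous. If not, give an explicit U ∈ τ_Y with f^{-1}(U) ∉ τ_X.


f IS continuous.

Compute f^{-1}(U) for each U ∈ τ_Y:
  U = ∅: f^{-1}(U) = ∅ ∈ τ_X ✓.
  U = {i}: f^{-1}(U) = {G, H} ∈ τ_X ✓.
  U = {i, j}: f^{-1}(U) = {F, G, H, I} ∈ τ_X ✓.
  U = {i, j, k}: f^{-1}(U) = {F, G, H, I} ∈ τ_X ✓.
Every preimage lies in τ_X, so f IS continuous.


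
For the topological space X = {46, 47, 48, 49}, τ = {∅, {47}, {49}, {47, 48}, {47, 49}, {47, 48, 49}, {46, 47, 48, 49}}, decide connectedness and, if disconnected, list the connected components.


(X, τ) is connected.

Find clopen sets (U ∈ τ with X ∖ U ∈ τ):
  U = ∅, X ∖ U = {46, 47, 48, 49} — both open, so U is clopen.
  U = {46, 47, 48, 49}, X ∖ U = ∅ — both open, so U is clopen.
Only trivial clopens (∅ and X) exist, so (X, τ) is connected.
Compute connected components by grouping points that agree on all clopens:
  component: {46, 47, 48, 49}


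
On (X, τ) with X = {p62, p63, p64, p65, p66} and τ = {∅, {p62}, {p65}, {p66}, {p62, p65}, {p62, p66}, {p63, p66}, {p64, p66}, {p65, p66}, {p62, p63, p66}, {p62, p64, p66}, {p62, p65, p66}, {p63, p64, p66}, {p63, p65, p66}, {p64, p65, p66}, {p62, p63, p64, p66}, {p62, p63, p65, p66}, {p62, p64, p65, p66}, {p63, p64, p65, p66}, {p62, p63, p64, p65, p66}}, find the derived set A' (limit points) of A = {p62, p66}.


A' = {p63, p64}

For each x ∈ X, list the open sets U ∈ τ with x ∈ U, then check whether U ∩ (A ∖ {x}) ≠ ∅ for every such U.
  x = p62: open {p62} ∋ x has {p62} ∩ (A ∖ {p62}) = ∅, so x is NOT a limit point.
  x = p63: opens ∋ x are {p63, p66}, {p62, p63, p66}, {p63, p64, p66}, {p63, p65, p66}, {p62, p63, p64, p66}, {p62, p63, p65, p66}, {p63, p64, p65, p66}, {p62, p63, p64, p65, p66}; each meets A ∖ {p63}, so x IS a limit point.
  x = p64: opens ∋ x are {p64, p66}, {p62, p64, p66}, {p63, p64, p66}, {p64, p65, p66}, {p62, p63, p64, p66}, {p62, p64, p65, p66}, {p63, p64, p65, p66}, {p62, p63, p64, p65, p66}; each meets A ∖ {p64}, so x IS a limit point.
  x = p65: open {p65} ∋ x has {p65} ∩ (A ∖ {p65}) = ∅, so x is NOT a limit point.
  x = p66: open {p66} ∋ x has {p66} ∩ (A ∖ {p66}) = ∅, so x is NOT a limit point.
Collecting: A' = {p63, p64}.


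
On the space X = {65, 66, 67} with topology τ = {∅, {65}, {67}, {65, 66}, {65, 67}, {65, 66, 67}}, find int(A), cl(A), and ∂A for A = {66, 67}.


int(A) = {67}, cl(A) = {66, 67}, ∂A = {66}.

Closed sets in (X, τ) are complements of opens:
  closed(X, τ) = {∅, {66}, {67}, {65, 66}, {66, 67}, {65, 66, 67}}.
int(A) = ⋃ {U ∈ τ : U ⊆ A}. Opens contained in A: ∅, {67}.
Taking the union of these: int(A) = {67}.
cl(A) = ⋂ {C closed : A ⊆ C}. Closed sets containing A: {66, 67}, {65, 66, 67}.
Intersecting these: cl(A) = {66, 67}.
∂A = cl(A) ∖ int(A) = {66, 67} ∖ {67} = {66}.


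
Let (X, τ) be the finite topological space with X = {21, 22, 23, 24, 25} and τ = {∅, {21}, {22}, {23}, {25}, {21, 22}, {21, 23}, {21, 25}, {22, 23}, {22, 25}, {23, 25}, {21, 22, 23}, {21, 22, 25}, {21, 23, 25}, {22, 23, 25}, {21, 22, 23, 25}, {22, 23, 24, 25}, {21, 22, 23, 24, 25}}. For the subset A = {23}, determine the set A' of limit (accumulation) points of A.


A' = {24}

For each x ∈ X, list the open sets U ∈ τ with x ∈ U, then check whether U ∩ (A ∖ {x}) ≠ ∅ for every such U.
  x = 21: open {21} ∋ x has {21} ∩ (A ∖ {21}) = ∅, so x is NOT a limit point.
  x = 22: open {22} ∋ x has {22} ∩ (A ∖ {22}) = ∅, so x is NOT a limit point.
  x = 23: open {23} ∋ x has {23} ∩ (A ∖ {23}) = ∅, so x is NOT a limit point.
  x = 24: opens ∋ x are {22, 23, 24, 25}, {21, 22, 23, 24, 25}; each meets A ∖ {24}, so x IS a limit point.
  x = 25: open {25} ∋ x has {25} ∩ (A ∖ {25}) = ∅, so x is NOT a limit point.
Collecting: A' = {24}.


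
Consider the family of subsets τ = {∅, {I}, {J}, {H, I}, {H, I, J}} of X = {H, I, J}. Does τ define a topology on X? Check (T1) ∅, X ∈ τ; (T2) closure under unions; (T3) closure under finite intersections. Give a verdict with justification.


τ is NOT a topology on X.

Axiom (T1): ∅ ∈ τ? Yes; X ∈ τ? Yes.
Axiom (T2/T3): check pairwise unions and intersections of members of τ.
Counterexample for (T2): {I} ∪ {J} = {I, J} ∉ τ. Therefore τ is NOT a topology.


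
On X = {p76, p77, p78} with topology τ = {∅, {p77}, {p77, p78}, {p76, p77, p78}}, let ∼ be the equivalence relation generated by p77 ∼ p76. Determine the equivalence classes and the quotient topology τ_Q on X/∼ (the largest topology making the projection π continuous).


X/∼ = {[p76=p77], [p78]}; |τ_Q| = 2.

Equivalence classes: [p76=p77], [p78].
Quotient map π: X → X/∼ sends p76 ↦ [p76=p77], p77 ↦ [p76=p77], p78 ↦ [p78].
For each subset V ⊆ X/∼, compute π^{-1}(V) ⊆ X and check whether π^{-1}(V) ∈ τ. V is open in τ_Q iff π^{-1}(V) ∈ τ.
  V = {}: π^{-1}(V) = ∅ ∈ τ ✓.
  V = {[p76=p77]}: π^{-1}(V) = {p76, p77} ∉ τ ✗.
  V = {[p78]}: π^{-1}(V) = {p78} ∉ τ ✗.
  V = {[p76=p77], [p78]}: π^{-1}(V) = {p76, p77, p78} ∈ τ ✓.
Open sets in the quotient: τ_Q = {{}, {[p76=p77], [p78]}} (2 elements).


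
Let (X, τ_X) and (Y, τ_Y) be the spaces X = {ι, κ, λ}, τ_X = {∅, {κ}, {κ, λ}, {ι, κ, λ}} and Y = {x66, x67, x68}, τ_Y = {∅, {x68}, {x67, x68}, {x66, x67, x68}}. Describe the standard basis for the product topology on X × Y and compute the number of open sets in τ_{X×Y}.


Basis B = {∅ × ∅, {κ} × {x68}, {κ} × {x67, x68}, {κ, λ} × {x68}, {ι, κ, λ} × {x68}, {κ} × {x66, x67, x68}, {κ, λ} × {x67, x68}, {ι, κ, λ} × {x67, x68}, {κ, λ} × {x66, x67, x68}, {ι, κ, λ} × {x66, x67, x68}}; |τ_{X×Y}| = 20.

Enumerate products U × V with U ∈ τ_X, V ∈ τ_Y (deduplicated):
  ∅ × ∅ = {} (∅)
  {κ} × {x68} = {(κ,x68)}
  {κ} × {x67, x68} = {(κ,x67), (κ,x68)}
  {κ, λ} × {x68} = {(κ,x68), (λ,x68)}
  {ι, κ, λ} × {x68} = {(ι,x68), (κ,x68), (λ,x68)}
  {κ} × {x66, x67, x68} = {(κ,x66), (κ,x67), (κ,x68)}
  {κ, λ} × {x67, x68} = {(κ,x67), (κ,x68), (λ,x67), (λ,x68)}
  {ι, κ, λ} × {x67, x68} = {(ι,x67), (ι,x68), (κ,x67), (κ,x68), (λ,x67), (λ,x68)}
  {κ, λ} × {x66, x67, x68} = {(κ,x66), (κ,x67), (κ,x68), (λ,x66), (λ,x67), (λ,x68)}
  {ι, κ, λ} × {x66, x67, x68} = {(ι,x66), (ι,x67), (ι,x68), (κ,x66), (κ,x67), (κ,x68), (λ,x66), (λ,x67), (λ,x68)}
These 10 distinct sets form the basis B.
Close under arbitrary unions to get τ_{X×Y}; counting gives |τ_{X×Y}| = 20.
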